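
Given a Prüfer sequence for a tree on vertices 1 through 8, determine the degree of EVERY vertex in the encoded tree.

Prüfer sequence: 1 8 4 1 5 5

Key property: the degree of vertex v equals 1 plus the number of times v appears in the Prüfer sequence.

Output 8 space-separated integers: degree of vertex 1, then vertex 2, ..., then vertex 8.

p_1 = 1: count[1] becomes 1
p_2 = 8: count[8] becomes 1
p_3 = 4: count[4] becomes 1
p_4 = 1: count[1] becomes 2
p_5 = 5: count[5] becomes 1
p_6 = 5: count[5] becomes 2
Degrees (1 + count): deg[1]=1+2=3, deg[2]=1+0=1, deg[3]=1+0=1, deg[4]=1+1=2, deg[5]=1+2=3, deg[6]=1+0=1, deg[7]=1+0=1, deg[8]=1+1=2

Answer: 3 1 1 2 3 1 1 2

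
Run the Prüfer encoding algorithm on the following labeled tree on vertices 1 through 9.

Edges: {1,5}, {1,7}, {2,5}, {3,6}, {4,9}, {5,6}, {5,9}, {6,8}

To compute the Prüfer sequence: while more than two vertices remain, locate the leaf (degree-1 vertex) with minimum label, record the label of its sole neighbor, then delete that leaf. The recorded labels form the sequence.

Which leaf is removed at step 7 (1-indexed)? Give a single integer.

Answer: 6

Derivation:
Step 1: current leaves = {2,3,4,7,8}. Remove leaf 2 (neighbor: 5).
Step 2: current leaves = {3,4,7,8}. Remove leaf 3 (neighbor: 6).
Step 3: current leaves = {4,7,8}. Remove leaf 4 (neighbor: 9).
Step 4: current leaves = {7,8,9}. Remove leaf 7 (neighbor: 1).
Step 5: current leaves = {1,8,9}. Remove leaf 1 (neighbor: 5).
Step 6: current leaves = {8,9}. Remove leaf 8 (neighbor: 6).
Step 7: current leaves = {6,9}. Remove leaf 6 (neighbor: 5).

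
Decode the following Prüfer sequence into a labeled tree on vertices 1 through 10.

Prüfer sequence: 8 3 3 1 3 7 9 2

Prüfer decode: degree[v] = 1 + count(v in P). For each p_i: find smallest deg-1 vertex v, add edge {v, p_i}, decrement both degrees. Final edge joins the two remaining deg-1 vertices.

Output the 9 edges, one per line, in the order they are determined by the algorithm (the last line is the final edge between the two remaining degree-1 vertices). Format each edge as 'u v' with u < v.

Answer: 4 8
3 5
3 6
1 8
1 3
3 7
7 9
2 9
2 10

Derivation:
Initial degrees: {1:2, 2:2, 3:4, 4:1, 5:1, 6:1, 7:2, 8:2, 9:2, 10:1}
Step 1: smallest deg-1 vertex = 4, p_1 = 8. Add edge {4,8}. Now deg[4]=0, deg[8]=1.
Step 2: smallest deg-1 vertex = 5, p_2 = 3. Add edge {3,5}. Now deg[5]=0, deg[3]=3.
Step 3: smallest deg-1 vertex = 6, p_3 = 3. Add edge {3,6}. Now deg[6]=0, deg[3]=2.
Step 4: smallest deg-1 vertex = 8, p_4 = 1. Add edge {1,8}. Now deg[8]=0, deg[1]=1.
Step 5: smallest deg-1 vertex = 1, p_5 = 3. Add edge {1,3}. Now deg[1]=0, deg[3]=1.
Step 6: smallest deg-1 vertex = 3, p_6 = 7. Add edge {3,7}. Now deg[3]=0, deg[7]=1.
Step 7: smallest deg-1 vertex = 7, p_7 = 9. Add edge {7,9}. Now deg[7]=0, deg[9]=1.
Step 8: smallest deg-1 vertex = 9, p_8 = 2. Add edge {2,9}. Now deg[9]=0, deg[2]=1.
Final: two remaining deg-1 vertices are 2, 10. Add edge {2,10}.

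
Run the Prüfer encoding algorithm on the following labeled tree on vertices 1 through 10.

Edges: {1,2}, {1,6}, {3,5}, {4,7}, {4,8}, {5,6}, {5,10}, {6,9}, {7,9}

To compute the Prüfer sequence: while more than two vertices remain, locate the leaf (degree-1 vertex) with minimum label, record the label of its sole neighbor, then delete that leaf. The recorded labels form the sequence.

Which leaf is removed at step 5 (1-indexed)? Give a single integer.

Step 1: current leaves = {2,3,8,10}. Remove leaf 2 (neighbor: 1).
Step 2: current leaves = {1,3,8,10}. Remove leaf 1 (neighbor: 6).
Step 3: current leaves = {3,8,10}. Remove leaf 3 (neighbor: 5).
Step 4: current leaves = {8,10}. Remove leaf 8 (neighbor: 4).
Step 5: current leaves = {4,10}. Remove leaf 4 (neighbor: 7).

Answer: 4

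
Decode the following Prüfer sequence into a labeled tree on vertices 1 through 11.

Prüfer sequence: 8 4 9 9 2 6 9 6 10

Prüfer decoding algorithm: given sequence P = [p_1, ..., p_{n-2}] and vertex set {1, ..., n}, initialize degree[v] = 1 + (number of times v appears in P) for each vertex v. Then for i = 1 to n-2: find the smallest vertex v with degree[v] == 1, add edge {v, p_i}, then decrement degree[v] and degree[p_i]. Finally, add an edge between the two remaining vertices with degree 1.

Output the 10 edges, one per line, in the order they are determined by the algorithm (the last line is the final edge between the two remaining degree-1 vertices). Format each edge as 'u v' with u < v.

Initial degrees: {1:1, 2:2, 3:1, 4:2, 5:1, 6:3, 7:1, 8:2, 9:4, 10:2, 11:1}
Step 1: smallest deg-1 vertex = 1, p_1 = 8. Add edge {1,8}. Now deg[1]=0, deg[8]=1.
Step 2: smallest deg-1 vertex = 3, p_2 = 4. Add edge {3,4}. Now deg[3]=0, deg[4]=1.
Step 3: smallest deg-1 vertex = 4, p_3 = 9. Add edge {4,9}. Now deg[4]=0, deg[9]=3.
Step 4: smallest deg-1 vertex = 5, p_4 = 9. Add edge {5,9}. Now deg[5]=0, deg[9]=2.
Step 5: smallest deg-1 vertex = 7, p_5 = 2. Add edge {2,7}. Now deg[7]=0, deg[2]=1.
Step 6: smallest deg-1 vertex = 2, p_6 = 6. Add edge {2,6}. Now deg[2]=0, deg[6]=2.
Step 7: smallest deg-1 vertex = 8, p_7 = 9. Add edge {8,9}. Now deg[8]=0, deg[9]=1.
Step 8: smallest deg-1 vertex = 9, p_8 = 6. Add edge {6,9}. Now deg[9]=0, deg[6]=1.
Step 9: smallest deg-1 vertex = 6, p_9 = 10. Add edge {6,10}. Now deg[6]=0, deg[10]=1.
Final: two remaining deg-1 vertices are 10, 11. Add edge {10,11}.

Answer: 1 8
3 4
4 9
5 9
2 7
2 6
8 9
6 9
6 10
10 11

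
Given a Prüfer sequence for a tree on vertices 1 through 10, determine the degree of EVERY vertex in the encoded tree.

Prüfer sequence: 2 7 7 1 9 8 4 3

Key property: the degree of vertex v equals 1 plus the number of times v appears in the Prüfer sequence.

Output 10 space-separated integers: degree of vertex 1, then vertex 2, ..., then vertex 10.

Answer: 2 2 2 2 1 1 3 2 2 1

Derivation:
p_1 = 2: count[2] becomes 1
p_2 = 7: count[7] becomes 1
p_3 = 7: count[7] becomes 2
p_4 = 1: count[1] becomes 1
p_5 = 9: count[9] becomes 1
p_6 = 8: count[8] becomes 1
p_7 = 4: count[4] becomes 1
p_8 = 3: count[3] becomes 1
Degrees (1 + count): deg[1]=1+1=2, deg[2]=1+1=2, deg[3]=1+1=2, deg[4]=1+1=2, deg[5]=1+0=1, deg[6]=1+0=1, deg[7]=1+2=3, deg[8]=1+1=2, deg[9]=1+1=2, deg[10]=1+0=1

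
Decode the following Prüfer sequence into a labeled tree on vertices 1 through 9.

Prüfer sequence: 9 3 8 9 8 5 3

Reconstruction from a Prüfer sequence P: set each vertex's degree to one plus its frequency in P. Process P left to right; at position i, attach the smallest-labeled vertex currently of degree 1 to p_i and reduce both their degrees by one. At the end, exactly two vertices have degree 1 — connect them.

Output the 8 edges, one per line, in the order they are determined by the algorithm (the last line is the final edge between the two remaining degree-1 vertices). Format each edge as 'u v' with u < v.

Initial degrees: {1:1, 2:1, 3:3, 4:1, 5:2, 6:1, 7:1, 8:3, 9:3}
Step 1: smallest deg-1 vertex = 1, p_1 = 9. Add edge {1,9}. Now deg[1]=0, deg[9]=2.
Step 2: smallest deg-1 vertex = 2, p_2 = 3. Add edge {2,3}. Now deg[2]=0, deg[3]=2.
Step 3: smallest deg-1 vertex = 4, p_3 = 8. Add edge {4,8}. Now deg[4]=0, deg[8]=2.
Step 4: smallest deg-1 vertex = 6, p_4 = 9. Add edge {6,9}. Now deg[6]=0, deg[9]=1.
Step 5: smallest deg-1 vertex = 7, p_5 = 8. Add edge {7,8}. Now deg[7]=0, deg[8]=1.
Step 6: smallest deg-1 vertex = 8, p_6 = 5. Add edge {5,8}. Now deg[8]=0, deg[5]=1.
Step 7: smallest deg-1 vertex = 5, p_7 = 3. Add edge {3,5}. Now deg[5]=0, deg[3]=1.
Final: two remaining deg-1 vertices are 3, 9. Add edge {3,9}.

Answer: 1 9
2 3
4 8
6 9
7 8
5 8
3 5
3 9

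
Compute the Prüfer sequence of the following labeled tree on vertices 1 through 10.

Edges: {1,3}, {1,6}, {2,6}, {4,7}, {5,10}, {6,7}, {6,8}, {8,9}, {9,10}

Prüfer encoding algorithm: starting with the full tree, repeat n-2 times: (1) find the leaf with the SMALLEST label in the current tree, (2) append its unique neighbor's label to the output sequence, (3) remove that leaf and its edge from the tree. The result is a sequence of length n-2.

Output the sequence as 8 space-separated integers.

Step 1: leaves = {2,3,4,5}. Remove smallest leaf 2, emit neighbor 6.
Step 2: leaves = {3,4,5}. Remove smallest leaf 3, emit neighbor 1.
Step 3: leaves = {1,4,5}. Remove smallest leaf 1, emit neighbor 6.
Step 4: leaves = {4,5}. Remove smallest leaf 4, emit neighbor 7.
Step 5: leaves = {5,7}. Remove smallest leaf 5, emit neighbor 10.
Step 6: leaves = {7,10}. Remove smallest leaf 7, emit neighbor 6.
Step 7: leaves = {6,10}. Remove smallest leaf 6, emit neighbor 8.
Step 8: leaves = {8,10}. Remove smallest leaf 8, emit neighbor 9.
Done: 2 vertices remain (9, 10). Sequence = [6 1 6 7 10 6 8 9]

Answer: 6 1 6 7 10 6 8 9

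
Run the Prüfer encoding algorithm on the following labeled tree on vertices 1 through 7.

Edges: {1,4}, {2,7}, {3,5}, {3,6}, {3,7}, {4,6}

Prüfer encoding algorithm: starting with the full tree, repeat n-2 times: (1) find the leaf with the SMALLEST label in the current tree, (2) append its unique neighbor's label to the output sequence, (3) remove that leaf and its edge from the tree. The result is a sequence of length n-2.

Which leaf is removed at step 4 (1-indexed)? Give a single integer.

Answer: 5

Derivation:
Step 1: current leaves = {1,2,5}. Remove leaf 1 (neighbor: 4).
Step 2: current leaves = {2,4,5}. Remove leaf 2 (neighbor: 7).
Step 3: current leaves = {4,5,7}. Remove leaf 4 (neighbor: 6).
Step 4: current leaves = {5,6,7}. Remove leaf 5 (neighbor: 3).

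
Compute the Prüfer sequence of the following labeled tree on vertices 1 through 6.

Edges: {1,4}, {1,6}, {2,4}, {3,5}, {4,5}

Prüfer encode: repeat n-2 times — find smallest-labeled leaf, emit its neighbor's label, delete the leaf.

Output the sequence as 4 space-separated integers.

Step 1: leaves = {2,3,6}. Remove smallest leaf 2, emit neighbor 4.
Step 2: leaves = {3,6}. Remove smallest leaf 3, emit neighbor 5.
Step 3: leaves = {5,6}. Remove smallest leaf 5, emit neighbor 4.
Step 4: leaves = {4,6}. Remove smallest leaf 4, emit neighbor 1.
Done: 2 vertices remain (1, 6). Sequence = [4 5 4 1]

Answer: 4 5 4 1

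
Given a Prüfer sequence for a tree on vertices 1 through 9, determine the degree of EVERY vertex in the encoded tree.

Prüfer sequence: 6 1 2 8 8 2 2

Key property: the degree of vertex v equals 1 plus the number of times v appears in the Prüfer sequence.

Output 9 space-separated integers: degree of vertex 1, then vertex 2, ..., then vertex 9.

p_1 = 6: count[6] becomes 1
p_2 = 1: count[1] becomes 1
p_3 = 2: count[2] becomes 1
p_4 = 8: count[8] becomes 1
p_5 = 8: count[8] becomes 2
p_6 = 2: count[2] becomes 2
p_7 = 2: count[2] becomes 3
Degrees (1 + count): deg[1]=1+1=2, deg[2]=1+3=4, deg[3]=1+0=1, deg[4]=1+0=1, deg[5]=1+0=1, deg[6]=1+1=2, deg[7]=1+0=1, deg[8]=1+2=3, deg[9]=1+0=1

Answer: 2 4 1 1 1 2 1 3 1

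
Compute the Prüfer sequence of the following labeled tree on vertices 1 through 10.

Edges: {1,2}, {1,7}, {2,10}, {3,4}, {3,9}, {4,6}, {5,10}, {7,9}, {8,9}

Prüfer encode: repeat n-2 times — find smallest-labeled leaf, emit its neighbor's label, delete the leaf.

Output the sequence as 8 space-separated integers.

Answer: 10 4 3 9 9 7 1 2

Derivation:
Step 1: leaves = {5,6,8}. Remove smallest leaf 5, emit neighbor 10.
Step 2: leaves = {6,8,10}. Remove smallest leaf 6, emit neighbor 4.
Step 3: leaves = {4,8,10}. Remove smallest leaf 4, emit neighbor 3.
Step 4: leaves = {3,8,10}. Remove smallest leaf 3, emit neighbor 9.
Step 5: leaves = {8,10}. Remove smallest leaf 8, emit neighbor 9.
Step 6: leaves = {9,10}. Remove smallest leaf 9, emit neighbor 7.
Step 7: leaves = {7,10}. Remove smallest leaf 7, emit neighbor 1.
Step 8: leaves = {1,10}. Remove smallest leaf 1, emit neighbor 2.
Done: 2 vertices remain (2, 10). Sequence = [10 4 3 9 9 7 1 2]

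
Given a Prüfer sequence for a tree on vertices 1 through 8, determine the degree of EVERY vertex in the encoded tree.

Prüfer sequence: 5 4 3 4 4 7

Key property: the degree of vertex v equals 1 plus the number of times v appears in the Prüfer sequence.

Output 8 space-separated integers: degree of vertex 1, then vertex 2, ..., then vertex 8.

p_1 = 5: count[5] becomes 1
p_2 = 4: count[4] becomes 1
p_3 = 3: count[3] becomes 1
p_4 = 4: count[4] becomes 2
p_5 = 4: count[4] becomes 3
p_6 = 7: count[7] becomes 1
Degrees (1 + count): deg[1]=1+0=1, deg[2]=1+0=1, deg[3]=1+1=2, deg[4]=1+3=4, deg[5]=1+1=2, deg[6]=1+0=1, deg[7]=1+1=2, deg[8]=1+0=1

Answer: 1 1 2 4 2 1 2 1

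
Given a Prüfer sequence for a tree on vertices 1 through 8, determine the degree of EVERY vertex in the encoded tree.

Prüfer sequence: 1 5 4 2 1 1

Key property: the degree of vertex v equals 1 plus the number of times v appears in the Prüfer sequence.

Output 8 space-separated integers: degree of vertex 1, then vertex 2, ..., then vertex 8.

p_1 = 1: count[1] becomes 1
p_2 = 5: count[5] becomes 1
p_3 = 4: count[4] becomes 1
p_4 = 2: count[2] becomes 1
p_5 = 1: count[1] becomes 2
p_6 = 1: count[1] becomes 3
Degrees (1 + count): deg[1]=1+3=4, deg[2]=1+1=2, deg[3]=1+0=1, deg[4]=1+1=2, deg[5]=1+1=2, deg[6]=1+0=1, deg[7]=1+0=1, deg[8]=1+0=1

Answer: 4 2 1 2 2 1 1 1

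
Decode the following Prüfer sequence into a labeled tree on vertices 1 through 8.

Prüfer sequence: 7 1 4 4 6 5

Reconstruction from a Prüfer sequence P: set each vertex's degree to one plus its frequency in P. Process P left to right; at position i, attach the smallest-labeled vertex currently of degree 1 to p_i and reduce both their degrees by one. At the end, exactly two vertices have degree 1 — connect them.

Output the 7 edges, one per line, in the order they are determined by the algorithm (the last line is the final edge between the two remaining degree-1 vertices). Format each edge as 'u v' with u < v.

Answer: 2 7
1 3
1 4
4 7
4 6
5 6
5 8

Derivation:
Initial degrees: {1:2, 2:1, 3:1, 4:3, 5:2, 6:2, 7:2, 8:1}
Step 1: smallest deg-1 vertex = 2, p_1 = 7. Add edge {2,7}. Now deg[2]=0, deg[7]=1.
Step 2: smallest deg-1 vertex = 3, p_2 = 1. Add edge {1,3}. Now deg[3]=0, deg[1]=1.
Step 3: smallest deg-1 vertex = 1, p_3 = 4. Add edge {1,4}. Now deg[1]=0, deg[4]=2.
Step 4: smallest deg-1 vertex = 7, p_4 = 4. Add edge {4,7}. Now deg[7]=0, deg[4]=1.
Step 5: smallest deg-1 vertex = 4, p_5 = 6. Add edge {4,6}. Now deg[4]=0, deg[6]=1.
Step 6: smallest deg-1 vertex = 6, p_6 = 5. Add edge {5,6}. Now deg[6]=0, deg[5]=1.
Final: two remaining deg-1 vertices are 5, 8. Add edge {5,8}.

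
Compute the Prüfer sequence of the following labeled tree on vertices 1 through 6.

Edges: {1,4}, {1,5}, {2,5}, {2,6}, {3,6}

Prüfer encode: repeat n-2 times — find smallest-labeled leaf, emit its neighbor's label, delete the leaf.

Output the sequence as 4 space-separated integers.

Answer: 6 1 5 2

Derivation:
Step 1: leaves = {3,4}. Remove smallest leaf 3, emit neighbor 6.
Step 2: leaves = {4,6}. Remove smallest leaf 4, emit neighbor 1.
Step 3: leaves = {1,6}. Remove smallest leaf 1, emit neighbor 5.
Step 4: leaves = {5,6}. Remove smallest leaf 5, emit neighbor 2.
Done: 2 vertices remain (2, 6). Sequence = [6 1 5 2]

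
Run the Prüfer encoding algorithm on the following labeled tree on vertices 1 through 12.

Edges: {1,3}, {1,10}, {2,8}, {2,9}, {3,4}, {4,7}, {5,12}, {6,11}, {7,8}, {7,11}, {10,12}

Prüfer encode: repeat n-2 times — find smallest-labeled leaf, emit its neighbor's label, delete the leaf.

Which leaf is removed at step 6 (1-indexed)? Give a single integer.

Step 1: current leaves = {5,6,9}. Remove leaf 5 (neighbor: 12).
Step 2: current leaves = {6,9,12}. Remove leaf 6 (neighbor: 11).
Step 3: current leaves = {9,11,12}. Remove leaf 9 (neighbor: 2).
Step 4: current leaves = {2,11,12}. Remove leaf 2 (neighbor: 8).
Step 5: current leaves = {8,11,12}. Remove leaf 8 (neighbor: 7).
Step 6: current leaves = {11,12}. Remove leaf 11 (neighbor: 7).

Answer: 11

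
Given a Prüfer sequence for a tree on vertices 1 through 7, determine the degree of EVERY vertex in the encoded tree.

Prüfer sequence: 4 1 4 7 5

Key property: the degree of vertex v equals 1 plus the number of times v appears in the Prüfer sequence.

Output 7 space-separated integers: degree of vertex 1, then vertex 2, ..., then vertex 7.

p_1 = 4: count[4] becomes 1
p_2 = 1: count[1] becomes 1
p_3 = 4: count[4] becomes 2
p_4 = 7: count[7] becomes 1
p_5 = 5: count[5] becomes 1
Degrees (1 + count): deg[1]=1+1=2, deg[2]=1+0=1, deg[3]=1+0=1, deg[4]=1+2=3, deg[5]=1+1=2, deg[6]=1+0=1, deg[7]=1+1=2

Answer: 2 1 1 3 2 1 2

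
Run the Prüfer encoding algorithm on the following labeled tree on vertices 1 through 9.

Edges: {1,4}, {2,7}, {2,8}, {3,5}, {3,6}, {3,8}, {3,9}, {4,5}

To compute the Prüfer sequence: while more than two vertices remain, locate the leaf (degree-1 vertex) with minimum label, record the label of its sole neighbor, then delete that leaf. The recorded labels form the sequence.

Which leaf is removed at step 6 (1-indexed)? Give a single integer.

Answer: 2

Derivation:
Step 1: current leaves = {1,6,7,9}. Remove leaf 1 (neighbor: 4).
Step 2: current leaves = {4,6,7,9}. Remove leaf 4 (neighbor: 5).
Step 3: current leaves = {5,6,7,9}. Remove leaf 5 (neighbor: 3).
Step 4: current leaves = {6,7,9}. Remove leaf 6 (neighbor: 3).
Step 5: current leaves = {7,9}. Remove leaf 7 (neighbor: 2).
Step 6: current leaves = {2,9}. Remove leaf 2 (neighbor: 8).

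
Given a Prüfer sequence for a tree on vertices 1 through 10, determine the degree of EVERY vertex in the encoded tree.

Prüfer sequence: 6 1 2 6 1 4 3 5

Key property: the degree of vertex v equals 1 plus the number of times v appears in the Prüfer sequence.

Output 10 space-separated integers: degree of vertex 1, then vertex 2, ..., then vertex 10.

p_1 = 6: count[6] becomes 1
p_2 = 1: count[1] becomes 1
p_3 = 2: count[2] becomes 1
p_4 = 6: count[6] becomes 2
p_5 = 1: count[1] becomes 2
p_6 = 4: count[4] becomes 1
p_7 = 3: count[3] becomes 1
p_8 = 5: count[5] becomes 1
Degrees (1 + count): deg[1]=1+2=3, deg[2]=1+1=2, deg[3]=1+1=2, deg[4]=1+1=2, deg[5]=1+1=2, deg[6]=1+2=3, deg[7]=1+0=1, deg[8]=1+0=1, deg[9]=1+0=1, deg[10]=1+0=1

Answer: 3 2 2 2 2 3 1 1 1 1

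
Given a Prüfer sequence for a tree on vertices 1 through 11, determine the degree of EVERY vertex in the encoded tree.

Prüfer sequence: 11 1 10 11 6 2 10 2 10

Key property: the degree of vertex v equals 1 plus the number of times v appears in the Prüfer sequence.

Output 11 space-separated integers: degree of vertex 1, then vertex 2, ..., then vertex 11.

p_1 = 11: count[11] becomes 1
p_2 = 1: count[1] becomes 1
p_3 = 10: count[10] becomes 1
p_4 = 11: count[11] becomes 2
p_5 = 6: count[6] becomes 1
p_6 = 2: count[2] becomes 1
p_7 = 10: count[10] becomes 2
p_8 = 2: count[2] becomes 2
p_9 = 10: count[10] becomes 3
Degrees (1 + count): deg[1]=1+1=2, deg[2]=1+2=3, deg[3]=1+0=1, deg[4]=1+0=1, deg[5]=1+0=1, deg[6]=1+1=2, deg[7]=1+0=1, deg[8]=1+0=1, deg[9]=1+0=1, deg[10]=1+3=4, deg[11]=1+2=3

Answer: 2 3 1 1 1 2 1 1 1 4 3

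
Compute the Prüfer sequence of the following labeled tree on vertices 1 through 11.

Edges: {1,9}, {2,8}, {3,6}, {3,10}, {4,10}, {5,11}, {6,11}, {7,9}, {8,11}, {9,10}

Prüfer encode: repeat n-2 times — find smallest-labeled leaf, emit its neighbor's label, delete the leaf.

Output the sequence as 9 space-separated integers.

Step 1: leaves = {1,2,4,5,7}. Remove smallest leaf 1, emit neighbor 9.
Step 2: leaves = {2,4,5,7}. Remove smallest leaf 2, emit neighbor 8.
Step 3: leaves = {4,5,7,8}. Remove smallest leaf 4, emit neighbor 10.
Step 4: leaves = {5,7,8}. Remove smallest leaf 5, emit neighbor 11.
Step 5: leaves = {7,8}. Remove smallest leaf 7, emit neighbor 9.
Step 6: leaves = {8,9}. Remove smallest leaf 8, emit neighbor 11.
Step 7: leaves = {9,11}. Remove smallest leaf 9, emit neighbor 10.
Step 8: leaves = {10,11}. Remove smallest leaf 10, emit neighbor 3.
Step 9: leaves = {3,11}. Remove smallest leaf 3, emit neighbor 6.
Done: 2 vertices remain (6, 11). Sequence = [9 8 10 11 9 11 10 3 6]

Answer: 9 8 10 11 9 11 10 3 6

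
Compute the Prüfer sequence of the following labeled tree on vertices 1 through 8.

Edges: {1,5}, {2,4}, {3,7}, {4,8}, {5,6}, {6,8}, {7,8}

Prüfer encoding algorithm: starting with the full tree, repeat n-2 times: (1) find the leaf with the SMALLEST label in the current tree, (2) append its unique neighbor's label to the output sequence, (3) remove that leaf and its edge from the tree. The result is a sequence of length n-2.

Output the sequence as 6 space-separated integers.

Step 1: leaves = {1,2,3}. Remove smallest leaf 1, emit neighbor 5.
Step 2: leaves = {2,3,5}. Remove smallest leaf 2, emit neighbor 4.
Step 3: leaves = {3,4,5}. Remove smallest leaf 3, emit neighbor 7.
Step 4: leaves = {4,5,7}. Remove smallest leaf 4, emit neighbor 8.
Step 5: leaves = {5,7}. Remove smallest leaf 5, emit neighbor 6.
Step 6: leaves = {6,7}. Remove smallest leaf 6, emit neighbor 8.
Done: 2 vertices remain (7, 8). Sequence = [5 4 7 8 6 8]

Answer: 5 4 7 8 6 8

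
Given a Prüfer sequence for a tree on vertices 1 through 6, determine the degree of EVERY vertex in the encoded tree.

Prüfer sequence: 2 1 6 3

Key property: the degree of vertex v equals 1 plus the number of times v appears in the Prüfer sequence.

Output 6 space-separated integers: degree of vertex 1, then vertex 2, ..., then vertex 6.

Answer: 2 2 2 1 1 2

Derivation:
p_1 = 2: count[2] becomes 1
p_2 = 1: count[1] becomes 1
p_3 = 6: count[6] becomes 1
p_4 = 3: count[3] becomes 1
Degrees (1 + count): deg[1]=1+1=2, deg[2]=1+1=2, deg[3]=1+1=2, deg[4]=1+0=1, deg[5]=1+0=1, deg[6]=1+1=2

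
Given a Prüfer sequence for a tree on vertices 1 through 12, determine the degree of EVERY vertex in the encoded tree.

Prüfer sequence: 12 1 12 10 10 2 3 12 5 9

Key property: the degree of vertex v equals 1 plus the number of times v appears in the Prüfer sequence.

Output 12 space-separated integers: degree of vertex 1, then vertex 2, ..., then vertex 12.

p_1 = 12: count[12] becomes 1
p_2 = 1: count[1] becomes 1
p_3 = 12: count[12] becomes 2
p_4 = 10: count[10] becomes 1
p_5 = 10: count[10] becomes 2
p_6 = 2: count[2] becomes 1
p_7 = 3: count[3] becomes 1
p_8 = 12: count[12] becomes 3
p_9 = 5: count[5] becomes 1
p_10 = 9: count[9] becomes 1
Degrees (1 + count): deg[1]=1+1=2, deg[2]=1+1=2, deg[3]=1+1=2, deg[4]=1+0=1, deg[5]=1+1=2, deg[6]=1+0=1, deg[7]=1+0=1, deg[8]=1+0=1, deg[9]=1+1=2, deg[10]=1+2=3, deg[11]=1+0=1, deg[12]=1+3=4

Answer: 2 2 2 1 2 1 1 1 2 3 1 4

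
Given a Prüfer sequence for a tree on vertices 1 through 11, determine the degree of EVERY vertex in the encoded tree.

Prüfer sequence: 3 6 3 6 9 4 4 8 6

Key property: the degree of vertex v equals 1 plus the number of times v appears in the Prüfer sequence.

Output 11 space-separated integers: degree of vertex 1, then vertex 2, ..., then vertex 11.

Answer: 1 1 3 3 1 4 1 2 2 1 1

Derivation:
p_1 = 3: count[3] becomes 1
p_2 = 6: count[6] becomes 1
p_3 = 3: count[3] becomes 2
p_4 = 6: count[6] becomes 2
p_5 = 9: count[9] becomes 1
p_6 = 4: count[4] becomes 1
p_7 = 4: count[4] becomes 2
p_8 = 8: count[8] becomes 1
p_9 = 6: count[6] becomes 3
Degrees (1 + count): deg[1]=1+0=1, deg[2]=1+0=1, deg[3]=1+2=3, deg[4]=1+2=3, deg[5]=1+0=1, deg[6]=1+3=4, deg[7]=1+0=1, deg[8]=1+1=2, deg[9]=1+1=2, deg[10]=1+0=1, deg[11]=1+0=1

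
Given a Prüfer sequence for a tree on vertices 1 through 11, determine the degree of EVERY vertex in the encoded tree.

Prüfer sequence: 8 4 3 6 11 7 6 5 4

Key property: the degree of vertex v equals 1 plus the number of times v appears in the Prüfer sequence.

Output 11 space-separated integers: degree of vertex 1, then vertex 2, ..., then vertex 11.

p_1 = 8: count[8] becomes 1
p_2 = 4: count[4] becomes 1
p_3 = 3: count[3] becomes 1
p_4 = 6: count[6] becomes 1
p_5 = 11: count[11] becomes 1
p_6 = 7: count[7] becomes 1
p_7 = 6: count[6] becomes 2
p_8 = 5: count[5] becomes 1
p_9 = 4: count[4] becomes 2
Degrees (1 + count): deg[1]=1+0=1, deg[2]=1+0=1, deg[3]=1+1=2, deg[4]=1+2=3, deg[5]=1+1=2, deg[6]=1+2=3, deg[7]=1+1=2, deg[8]=1+1=2, deg[9]=1+0=1, deg[10]=1+0=1, deg[11]=1+1=2

Answer: 1 1 2 3 2 3 2 2 1 1 2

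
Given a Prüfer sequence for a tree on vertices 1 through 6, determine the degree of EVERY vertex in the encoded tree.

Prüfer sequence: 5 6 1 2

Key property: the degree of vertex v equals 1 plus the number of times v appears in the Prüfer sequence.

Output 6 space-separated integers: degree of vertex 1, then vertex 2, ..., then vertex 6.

Answer: 2 2 1 1 2 2

Derivation:
p_1 = 5: count[5] becomes 1
p_2 = 6: count[6] becomes 1
p_3 = 1: count[1] becomes 1
p_4 = 2: count[2] becomes 1
Degrees (1 + count): deg[1]=1+1=2, deg[2]=1+1=2, deg[3]=1+0=1, deg[4]=1+0=1, deg[5]=1+1=2, deg[6]=1+1=2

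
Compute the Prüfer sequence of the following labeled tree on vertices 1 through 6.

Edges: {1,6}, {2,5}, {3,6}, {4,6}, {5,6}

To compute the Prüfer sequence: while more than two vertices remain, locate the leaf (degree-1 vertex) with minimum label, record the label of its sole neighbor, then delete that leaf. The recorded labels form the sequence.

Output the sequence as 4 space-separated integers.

Step 1: leaves = {1,2,3,4}. Remove smallest leaf 1, emit neighbor 6.
Step 2: leaves = {2,3,4}. Remove smallest leaf 2, emit neighbor 5.
Step 3: leaves = {3,4,5}. Remove smallest leaf 3, emit neighbor 6.
Step 4: leaves = {4,5}. Remove smallest leaf 4, emit neighbor 6.
Done: 2 vertices remain (5, 6). Sequence = [6 5 6 6]

Answer: 6 5 6 6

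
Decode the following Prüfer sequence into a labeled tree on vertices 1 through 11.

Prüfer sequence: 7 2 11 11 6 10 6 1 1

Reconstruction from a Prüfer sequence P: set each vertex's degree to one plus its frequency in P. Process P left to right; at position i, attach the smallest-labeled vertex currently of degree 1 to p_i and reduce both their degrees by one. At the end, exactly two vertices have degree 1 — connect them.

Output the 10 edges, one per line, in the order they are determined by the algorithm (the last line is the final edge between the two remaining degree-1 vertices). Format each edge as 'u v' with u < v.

Initial degrees: {1:3, 2:2, 3:1, 4:1, 5:1, 6:3, 7:2, 8:1, 9:1, 10:2, 11:3}
Step 1: smallest deg-1 vertex = 3, p_1 = 7. Add edge {3,7}. Now deg[3]=0, deg[7]=1.
Step 2: smallest deg-1 vertex = 4, p_2 = 2. Add edge {2,4}. Now deg[4]=0, deg[2]=1.
Step 3: smallest deg-1 vertex = 2, p_3 = 11. Add edge {2,11}. Now deg[2]=0, deg[11]=2.
Step 4: smallest deg-1 vertex = 5, p_4 = 11. Add edge {5,11}. Now deg[5]=0, deg[11]=1.
Step 5: smallest deg-1 vertex = 7, p_5 = 6. Add edge {6,7}. Now deg[7]=0, deg[6]=2.
Step 6: smallest deg-1 vertex = 8, p_6 = 10. Add edge {8,10}. Now deg[8]=0, deg[10]=1.
Step 7: smallest deg-1 vertex = 9, p_7 = 6. Add edge {6,9}. Now deg[9]=0, deg[6]=1.
Step 8: smallest deg-1 vertex = 6, p_8 = 1. Add edge {1,6}. Now deg[6]=0, deg[1]=2.
Step 9: smallest deg-1 vertex = 10, p_9 = 1. Add edge {1,10}. Now deg[10]=0, deg[1]=1.
Final: two remaining deg-1 vertices are 1, 11. Add edge {1,11}.

Answer: 3 7
2 4
2 11
5 11
6 7
8 10
6 9
1 6
1 10
1 11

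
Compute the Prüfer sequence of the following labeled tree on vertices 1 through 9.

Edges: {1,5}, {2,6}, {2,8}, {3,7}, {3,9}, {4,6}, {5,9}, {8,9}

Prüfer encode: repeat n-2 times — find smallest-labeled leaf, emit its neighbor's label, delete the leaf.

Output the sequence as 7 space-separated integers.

Answer: 5 6 9 2 8 3 9

Derivation:
Step 1: leaves = {1,4,7}. Remove smallest leaf 1, emit neighbor 5.
Step 2: leaves = {4,5,7}. Remove smallest leaf 4, emit neighbor 6.
Step 3: leaves = {5,6,7}. Remove smallest leaf 5, emit neighbor 9.
Step 4: leaves = {6,7}. Remove smallest leaf 6, emit neighbor 2.
Step 5: leaves = {2,7}. Remove smallest leaf 2, emit neighbor 8.
Step 6: leaves = {7,8}. Remove smallest leaf 7, emit neighbor 3.
Step 7: leaves = {3,8}. Remove smallest leaf 3, emit neighbor 9.
Done: 2 vertices remain (8, 9). Sequence = [5 6 9 2 8 3 9]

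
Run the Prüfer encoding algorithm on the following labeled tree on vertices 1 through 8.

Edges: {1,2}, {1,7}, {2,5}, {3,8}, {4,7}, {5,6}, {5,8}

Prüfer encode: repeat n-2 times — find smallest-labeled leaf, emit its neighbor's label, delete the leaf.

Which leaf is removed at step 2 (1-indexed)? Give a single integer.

Step 1: current leaves = {3,4,6}. Remove leaf 3 (neighbor: 8).
Step 2: current leaves = {4,6,8}. Remove leaf 4 (neighbor: 7).

Answer: 4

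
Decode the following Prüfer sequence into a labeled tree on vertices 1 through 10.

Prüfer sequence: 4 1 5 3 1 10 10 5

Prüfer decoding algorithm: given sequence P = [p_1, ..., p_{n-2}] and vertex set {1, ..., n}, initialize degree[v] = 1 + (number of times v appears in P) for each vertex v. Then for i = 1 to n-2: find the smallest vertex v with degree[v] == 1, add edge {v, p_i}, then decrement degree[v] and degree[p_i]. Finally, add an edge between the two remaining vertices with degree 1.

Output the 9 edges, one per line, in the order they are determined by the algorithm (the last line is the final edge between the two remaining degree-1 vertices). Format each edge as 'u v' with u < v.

Answer: 2 4
1 4
5 6
3 7
1 3
1 10
8 10
5 9
5 10

Derivation:
Initial degrees: {1:3, 2:1, 3:2, 4:2, 5:3, 6:1, 7:1, 8:1, 9:1, 10:3}
Step 1: smallest deg-1 vertex = 2, p_1 = 4. Add edge {2,4}. Now deg[2]=0, deg[4]=1.
Step 2: smallest deg-1 vertex = 4, p_2 = 1. Add edge {1,4}. Now deg[4]=0, deg[1]=2.
Step 3: smallest deg-1 vertex = 6, p_3 = 5. Add edge {5,6}. Now deg[6]=0, deg[5]=2.
Step 4: smallest deg-1 vertex = 7, p_4 = 3. Add edge {3,7}. Now deg[7]=0, deg[3]=1.
Step 5: smallest deg-1 vertex = 3, p_5 = 1. Add edge {1,3}. Now deg[3]=0, deg[1]=1.
Step 6: smallest deg-1 vertex = 1, p_6 = 10. Add edge {1,10}. Now deg[1]=0, deg[10]=2.
Step 7: smallest deg-1 vertex = 8, p_7 = 10. Add edge {8,10}. Now deg[8]=0, deg[10]=1.
Step 8: smallest deg-1 vertex = 9, p_8 = 5. Add edge {5,9}. Now deg[9]=0, deg[5]=1.
Final: two remaining deg-1 vertices are 5, 10. Add edge {5,10}.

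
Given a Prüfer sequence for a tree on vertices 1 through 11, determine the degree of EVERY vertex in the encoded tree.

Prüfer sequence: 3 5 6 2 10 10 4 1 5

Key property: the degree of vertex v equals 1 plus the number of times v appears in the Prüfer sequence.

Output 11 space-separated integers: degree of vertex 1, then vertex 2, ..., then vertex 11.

Answer: 2 2 2 2 3 2 1 1 1 3 1

Derivation:
p_1 = 3: count[3] becomes 1
p_2 = 5: count[5] becomes 1
p_3 = 6: count[6] becomes 1
p_4 = 2: count[2] becomes 1
p_5 = 10: count[10] becomes 1
p_6 = 10: count[10] becomes 2
p_7 = 4: count[4] becomes 1
p_8 = 1: count[1] becomes 1
p_9 = 5: count[5] becomes 2
Degrees (1 + count): deg[1]=1+1=2, deg[2]=1+1=2, deg[3]=1+1=2, deg[4]=1+1=2, deg[5]=1+2=3, deg[6]=1+1=2, deg[7]=1+0=1, deg[8]=1+0=1, deg[9]=1+0=1, deg[10]=1+2=3, deg[11]=1+0=1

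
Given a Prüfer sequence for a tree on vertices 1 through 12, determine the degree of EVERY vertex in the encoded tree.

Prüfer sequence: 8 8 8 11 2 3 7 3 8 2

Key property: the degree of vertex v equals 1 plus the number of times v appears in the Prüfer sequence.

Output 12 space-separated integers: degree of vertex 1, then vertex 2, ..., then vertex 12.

p_1 = 8: count[8] becomes 1
p_2 = 8: count[8] becomes 2
p_3 = 8: count[8] becomes 3
p_4 = 11: count[11] becomes 1
p_5 = 2: count[2] becomes 1
p_6 = 3: count[3] becomes 1
p_7 = 7: count[7] becomes 1
p_8 = 3: count[3] becomes 2
p_9 = 8: count[8] becomes 4
p_10 = 2: count[2] becomes 2
Degrees (1 + count): deg[1]=1+0=1, deg[2]=1+2=3, deg[3]=1+2=3, deg[4]=1+0=1, deg[5]=1+0=1, deg[6]=1+0=1, deg[7]=1+1=2, deg[8]=1+4=5, deg[9]=1+0=1, deg[10]=1+0=1, deg[11]=1+1=2, deg[12]=1+0=1

Answer: 1 3 3 1 1 1 2 5 1 1 2 1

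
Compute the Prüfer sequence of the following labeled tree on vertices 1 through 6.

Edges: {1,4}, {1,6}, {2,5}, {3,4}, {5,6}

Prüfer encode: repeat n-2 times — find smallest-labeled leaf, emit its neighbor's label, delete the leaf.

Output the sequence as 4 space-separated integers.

Step 1: leaves = {2,3}. Remove smallest leaf 2, emit neighbor 5.
Step 2: leaves = {3,5}. Remove smallest leaf 3, emit neighbor 4.
Step 3: leaves = {4,5}. Remove smallest leaf 4, emit neighbor 1.
Step 4: leaves = {1,5}. Remove smallest leaf 1, emit neighbor 6.
Done: 2 vertices remain (5, 6). Sequence = [5 4 1 6]

Answer: 5 4 1 6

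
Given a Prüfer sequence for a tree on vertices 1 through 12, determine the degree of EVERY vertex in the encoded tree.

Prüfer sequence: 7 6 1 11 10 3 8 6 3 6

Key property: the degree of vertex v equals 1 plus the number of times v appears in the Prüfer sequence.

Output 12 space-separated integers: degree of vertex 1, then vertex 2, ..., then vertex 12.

Answer: 2 1 3 1 1 4 2 2 1 2 2 1

Derivation:
p_1 = 7: count[7] becomes 1
p_2 = 6: count[6] becomes 1
p_3 = 1: count[1] becomes 1
p_4 = 11: count[11] becomes 1
p_5 = 10: count[10] becomes 1
p_6 = 3: count[3] becomes 1
p_7 = 8: count[8] becomes 1
p_8 = 6: count[6] becomes 2
p_9 = 3: count[3] becomes 2
p_10 = 6: count[6] becomes 3
Degrees (1 + count): deg[1]=1+1=2, deg[2]=1+0=1, deg[3]=1+2=3, deg[4]=1+0=1, deg[5]=1+0=1, deg[6]=1+3=4, deg[7]=1+1=2, deg[8]=1+1=2, deg[9]=1+0=1, deg[10]=1+1=2, deg[11]=1+1=2, deg[12]=1+0=1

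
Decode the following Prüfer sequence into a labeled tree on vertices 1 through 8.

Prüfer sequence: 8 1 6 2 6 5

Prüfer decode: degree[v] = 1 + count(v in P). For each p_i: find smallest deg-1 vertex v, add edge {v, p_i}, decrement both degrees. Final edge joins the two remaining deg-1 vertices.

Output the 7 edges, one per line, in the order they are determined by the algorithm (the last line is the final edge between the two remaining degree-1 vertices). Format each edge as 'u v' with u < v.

Initial degrees: {1:2, 2:2, 3:1, 4:1, 5:2, 6:3, 7:1, 8:2}
Step 1: smallest deg-1 vertex = 3, p_1 = 8. Add edge {3,8}. Now deg[3]=0, deg[8]=1.
Step 2: smallest deg-1 vertex = 4, p_2 = 1. Add edge {1,4}. Now deg[4]=0, deg[1]=1.
Step 3: smallest deg-1 vertex = 1, p_3 = 6. Add edge {1,6}. Now deg[1]=0, deg[6]=2.
Step 4: smallest deg-1 vertex = 7, p_4 = 2. Add edge {2,7}. Now deg[7]=0, deg[2]=1.
Step 5: smallest deg-1 vertex = 2, p_5 = 6. Add edge {2,6}. Now deg[2]=0, deg[6]=1.
Step 6: smallest deg-1 vertex = 6, p_6 = 5. Add edge {5,6}. Now deg[6]=0, deg[5]=1.
Final: two remaining deg-1 vertices are 5, 8. Add edge {5,8}.

Answer: 3 8
1 4
1 6
2 7
2 6
5 6
5 8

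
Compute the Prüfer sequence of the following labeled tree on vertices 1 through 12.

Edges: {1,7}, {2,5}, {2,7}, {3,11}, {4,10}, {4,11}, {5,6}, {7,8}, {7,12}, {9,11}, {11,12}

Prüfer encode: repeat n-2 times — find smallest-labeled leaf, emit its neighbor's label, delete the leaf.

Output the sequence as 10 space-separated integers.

Step 1: leaves = {1,3,6,8,9,10}. Remove smallest leaf 1, emit neighbor 7.
Step 2: leaves = {3,6,8,9,10}. Remove smallest leaf 3, emit neighbor 11.
Step 3: leaves = {6,8,9,10}. Remove smallest leaf 6, emit neighbor 5.
Step 4: leaves = {5,8,9,10}. Remove smallest leaf 5, emit neighbor 2.
Step 5: leaves = {2,8,9,10}. Remove smallest leaf 2, emit neighbor 7.
Step 6: leaves = {8,9,10}. Remove smallest leaf 8, emit neighbor 7.
Step 7: leaves = {7,9,10}. Remove smallest leaf 7, emit neighbor 12.
Step 8: leaves = {9,10,12}. Remove smallest leaf 9, emit neighbor 11.
Step 9: leaves = {10,12}. Remove smallest leaf 10, emit neighbor 4.
Step 10: leaves = {4,12}. Remove smallest leaf 4, emit neighbor 11.
Done: 2 vertices remain (11, 12). Sequence = [7 11 5 2 7 7 12 11 4 11]

Answer: 7 11 5 2 7 7 12 11 4 11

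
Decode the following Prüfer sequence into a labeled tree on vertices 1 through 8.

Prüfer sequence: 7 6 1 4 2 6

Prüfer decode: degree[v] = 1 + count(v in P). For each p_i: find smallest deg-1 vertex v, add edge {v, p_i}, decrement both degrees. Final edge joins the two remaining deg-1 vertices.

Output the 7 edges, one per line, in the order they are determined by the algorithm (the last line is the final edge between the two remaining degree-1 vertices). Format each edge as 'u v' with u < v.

Initial degrees: {1:2, 2:2, 3:1, 4:2, 5:1, 6:3, 7:2, 8:1}
Step 1: smallest deg-1 vertex = 3, p_1 = 7. Add edge {3,7}. Now deg[3]=0, deg[7]=1.
Step 2: smallest deg-1 vertex = 5, p_2 = 6. Add edge {5,6}. Now deg[5]=0, deg[6]=2.
Step 3: smallest deg-1 vertex = 7, p_3 = 1. Add edge {1,7}. Now deg[7]=0, deg[1]=1.
Step 4: smallest deg-1 vertex = 1, p_4 = 4. Add edge {1,4}. Now deg[1]=0, deg[4]=1.
Step 5: smallest deg-1 vertex = 4, p_5 = 2. Add edge {2,4}. Now deg[4]=0, deg[2]=1.
Step 6: smallest deg-1 vertex = 2, p_6 = 6. Add edge {2,6}. Now deg[2]=0, deg[6]=1.
Final: two remaining deg-1 vertices are 6, 8. Add edge {6,8}.

Answer: 3 7
5 6
1 7
1 4
2 4
2 6
6 8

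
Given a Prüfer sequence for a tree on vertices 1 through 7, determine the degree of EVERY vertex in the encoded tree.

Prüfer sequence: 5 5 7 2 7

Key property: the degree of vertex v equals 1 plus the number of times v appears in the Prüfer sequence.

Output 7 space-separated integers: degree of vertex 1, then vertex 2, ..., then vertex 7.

p_1 = 5: count[5] becomes 1
p_2 = 5: count[5] becomes 2
p_3 = 7: count[7] becomes 1
p_4 = 2: count[2] becomes 1
p_5 = 7: count[7] becomes 2
Degrees (1 + count): deg[1]=1+0=1, deg[2]=1+1=2, deg[3]=1+0=1, deg[4]=1+0=1, deg[5]=1+2=3, deg[6]=1+0=1, deg[7]=1+2=3

Answer: 1 2 1 1 3 1 3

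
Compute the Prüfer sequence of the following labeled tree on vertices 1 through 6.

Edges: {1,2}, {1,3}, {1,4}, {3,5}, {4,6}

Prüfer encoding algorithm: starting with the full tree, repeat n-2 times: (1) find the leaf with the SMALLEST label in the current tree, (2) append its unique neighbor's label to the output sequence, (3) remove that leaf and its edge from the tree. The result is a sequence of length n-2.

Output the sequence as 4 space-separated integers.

Step 1: leaves = {2,5,6}. Remove smallest leaf 2, emit neighbor 1.
Step 2: leaves = {5,6}. Remove smallest leaf 5, emit neighbor 3.
Step 3: leaves = {3,6}. Remove smallest leaf 3, emit neighbor 1.
Step 4: leaves = {1,6}. Remove smallest leaf 1, emit neighbor 4.
Done: 2 vertices remain (4, 6). Sequence = [1 3 1 4]

Answer: 1 3 1 4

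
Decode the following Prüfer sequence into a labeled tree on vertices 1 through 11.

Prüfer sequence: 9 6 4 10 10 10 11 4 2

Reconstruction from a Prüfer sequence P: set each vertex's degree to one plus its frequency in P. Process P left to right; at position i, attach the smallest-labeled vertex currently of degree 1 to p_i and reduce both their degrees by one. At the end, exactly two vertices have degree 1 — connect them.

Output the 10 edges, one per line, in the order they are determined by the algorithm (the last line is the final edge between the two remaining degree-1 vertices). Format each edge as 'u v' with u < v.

Initial degrees: {1:1, 2:2, 3:1, 4:3, 5:1, 6:2, 7:1, 8:1, 9:2, 10:4, 11:2}
Step 1: smallest deg-1 vertex = 1, p_1 = 9. Add edge {1,9}. Now deg[1]=0, deg[9]=1.
Step 2: smallest deg-1 vertex = 3, p_2 = 6. Add edge {3,6}. Now deg[3]=0, deg[6]=1.
Step 3: smallest deg-1 vertex = 5, p_3 = 4. Add edge {4,5}. Now deg[5]=0, deg[4]=2.
Step 4: smallest deg-1 vertex = 6, p_4 = 10. Add edge {6,10}. Now deg[6]=0, deg[10]=3.
Step 5: smallest deg-1 vertex = 7, p_5 = 10. Add edge {7,10}. Now deg[7]=0, deg[10]=2.
Step 6: smallest deg-1 vertex = 8, p_6 = 10. Add edge {8,10}. Now deg[8]=0, deg[10]=1.
Step 7: smallest deg-1 vertex = 9, p_7 = 11. Add edge {9,11}. Now deg[9]=0, deg[11]=1.
Step 8: smallest deg-1 vertex = 10, p_8 = 4. Add edge {4,10}. Now deg[10]=0, deg[4]=1.
Step 9: smallest deg-1 vertex = 4, p_9 = 2. Add edge {2,4}. Now deg[4]=0, deg[2]=1.
Final: two remaining deg-1 vertices are 2, 11. Add edge {2,11}.

Answer: 1 9
3 6
4 5
6 10
7 10
8 10
9 11
4 10
2 4
2 11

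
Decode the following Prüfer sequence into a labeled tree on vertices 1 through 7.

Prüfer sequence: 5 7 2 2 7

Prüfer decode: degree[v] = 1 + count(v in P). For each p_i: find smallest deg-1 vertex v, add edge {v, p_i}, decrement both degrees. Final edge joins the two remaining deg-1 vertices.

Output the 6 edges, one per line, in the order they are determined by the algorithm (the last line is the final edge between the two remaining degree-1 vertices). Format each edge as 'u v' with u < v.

Initial degrees: {1:1, 2:3, 3:1, 4:1, 5:2, 6:1, 7:3}
Step 1: smallest deg-1 vertex = 1, p_1 = 5. Add edge {1,5}. Now deg[1]=0, deg[5]=1.
Step 2: smallest deg-1 vertex = 3, p_2 = 7. Add edge {3,7}. Now deg[3]=0, deg[7]=2.
Step 3: smallest deg-1 vertex = 4, p_3 = 2. Add edge {2,4}. Now deg[4]=0, deg[2]=2.
Step 4: smallest deg-1 vertex = 5, p_4 = 2. Add edge {2,5}. Now deg[5]=0, deg[2]=1.
Step 5: smallest deg-1 vertex = 2, p_5 = 7. Add edge {2,7}. Now deg[2]=0, deg[7]=1.
Final: two remaining deg-1 vertices are 6, 7. Add edge {6,7}.

Answer: 1 5
3 7
2 4
2 5
2 7
6 7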